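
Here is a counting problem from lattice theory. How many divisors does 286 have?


Divisors of 286: [1, 2, 11, 13, 22, 26, 143, 286]
Count: 8


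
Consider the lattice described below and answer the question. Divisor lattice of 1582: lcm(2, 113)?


Join=lcm.
gcd(2,113)=1
lcm=226


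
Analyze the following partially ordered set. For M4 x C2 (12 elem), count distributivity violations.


Distributive law: a ^ (b v c) = (a ^ b) v (a ^ c).
Check all 12^3 = 1728 ordered triples (a,b,c).
  e.g. a=(a1,0), b=(a2,0), c=(a3,0): lhs=(a1,0) != rhs=(0,0)
  e.g. a=(a1,0), b=(a2,0), c=(a3,1): lhs=(a1,0) != rhs=(0,0)
Total violating triples: 192


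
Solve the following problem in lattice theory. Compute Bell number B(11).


B(n) = number of set partitions of an n-element set.
B(n) satisfies the recurrence: B(n+1) = sum_k C(n,k)*B(k).
B(11) = 678570


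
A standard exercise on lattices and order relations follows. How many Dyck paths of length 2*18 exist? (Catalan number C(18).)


C(n) = C(2n, n) / (n+1).
C(36, 18) = 9075135300
C(18) = 9075135300 / 19 = 477638700


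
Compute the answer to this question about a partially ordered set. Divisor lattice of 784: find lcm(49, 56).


In a divisor lattice, join = lcm (least common multiple).
gcd(49,56) = 7
lcm(49,56) = 49*56/gcd = 2744/7 = 392


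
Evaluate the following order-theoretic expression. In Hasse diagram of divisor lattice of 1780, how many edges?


A cover relation a -< b holds when a < b with no c strictly between.
Cover relations:
  1 -< 2
  1 -< 5
  1 -< 89
  2 -< 4
  2 -< 10
  2 -< 178
  4 -< 20
  4 -< 356
  ...12 more
Total: 20


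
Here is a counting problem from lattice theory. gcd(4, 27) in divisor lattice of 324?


Meet=gcd.
gcd(4,27)=1


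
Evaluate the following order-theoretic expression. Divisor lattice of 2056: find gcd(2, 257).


In a divisor lattice, meet = gcd (greatest common divisor).
By Euclidean algorithm or factoring: gcd(2,257) = 1


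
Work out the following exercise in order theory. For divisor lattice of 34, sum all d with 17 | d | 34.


Interval [17,34] in divisors of 34: [17, 34]
Sum = 51


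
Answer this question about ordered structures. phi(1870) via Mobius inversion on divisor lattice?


phi(n) = n * prod_{p|n} (1 - 1/p).
Prime divisors of 1870: [2, 5, 11, 17]
phi(1870) = 1870 * (1 - 1/2) * (1 - 1/5) * (1 - 1/11) * (1 - 1/17)
phi(1870) = 640


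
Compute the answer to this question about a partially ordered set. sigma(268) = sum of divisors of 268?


sigma(n) = sum of divisors.
Divisors of 268: [1, 2, 4, 67, 134, 268]
Sum = 476


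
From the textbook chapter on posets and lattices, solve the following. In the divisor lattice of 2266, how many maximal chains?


A maximal chain goes from the minimum element to a maximal element via cover relations.
Counting all min-to-max paths in the cover graph.
Total maximal chains: 6


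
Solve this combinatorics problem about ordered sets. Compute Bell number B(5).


B(n) = number of set partitions of an n-element set.
B(n) satisfies the recurrence: B(n+1) = sum_k C(n,k)*B(k).
B(5) = 52


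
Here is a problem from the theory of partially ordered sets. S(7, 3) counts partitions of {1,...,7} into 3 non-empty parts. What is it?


S(n,k) = k*S(n-1,k) + S(n-1,k-1).
S(6,3) = 90, S(6,2) = 31
S(7,3) = 3*90 + 31 = 270 + 31
S(7,3) = 301


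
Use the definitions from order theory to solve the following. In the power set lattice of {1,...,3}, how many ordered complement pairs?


Complement pair (a,b): a meet b = bottom, a join b = top.
Here: A intersect B = {} and A union B = {1,...,3}.
Pairs found: ({},{1,2,3}), ({1},{2,3}), ({2},{1,3}), ({3},{1,2}), ... (4 more)
Total ordered pairs: 8


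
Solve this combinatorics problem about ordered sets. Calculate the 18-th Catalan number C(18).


C(n) = C(2n, n) / (n+1).
C(36, 18) = 9075135300
C(18) = 9075135300 / 19 = 477638700


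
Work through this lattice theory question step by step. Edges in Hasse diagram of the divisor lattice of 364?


A cover relation a -< b holds when a < b with no c strictly between.
Cover relations:
  1 -< 2
  1 -< 7
  1 -< 13
  2 -< 4
  2 -< 14
  2 -< 26
  4 -< 28
  4 -< 52
  ...12 more
Total: 20


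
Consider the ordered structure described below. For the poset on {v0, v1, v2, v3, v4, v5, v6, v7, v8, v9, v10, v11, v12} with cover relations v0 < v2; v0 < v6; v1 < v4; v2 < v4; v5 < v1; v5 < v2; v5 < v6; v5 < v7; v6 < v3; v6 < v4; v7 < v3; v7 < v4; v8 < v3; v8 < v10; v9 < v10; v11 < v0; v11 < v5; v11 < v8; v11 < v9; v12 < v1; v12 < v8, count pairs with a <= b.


The order relation is {(a,b) : a <= b}, reflexive so it includes (a,a).
Examples: (v0,v0), (v0,v2), (v0,v3), (v0,v4), (v0,v6), ...
Total ordered pairs: 48


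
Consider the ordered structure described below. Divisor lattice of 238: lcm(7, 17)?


Join=lcm.
gcd(7,17)=1
lcm=119


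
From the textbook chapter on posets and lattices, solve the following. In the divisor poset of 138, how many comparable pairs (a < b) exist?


A comparable pair {a,b} has a < b or b < a in the order.
Count unordered pairs where one element is strictly below the other.
Examples: {1,2}, {1,3}, {1,6}, {1,23}, ...
Total comparable pairs: 19


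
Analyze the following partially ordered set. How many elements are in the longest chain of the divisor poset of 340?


A chain is a totally ordered subset; we count the number of elements in a maximum chain.
Compute, for each element x, the size of the longest chain ending at x:
  1: 1
  2: 2
  5: 2
  17: 2
  4: 3
  10: 3
  ...
A maximum chain: 1 < 2 < 4 < 20 < 340
Number of elements in the longest chain: 5


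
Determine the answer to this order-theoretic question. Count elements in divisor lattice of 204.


Divisors of 204: [1, 2, 3, 4, 6, 12, 17, 34, 51, 68, 102, 204]
Count: 12


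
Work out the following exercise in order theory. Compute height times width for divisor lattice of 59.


Height = length of longest chain minus 1; width = size of largest antichain.
A maximum chain: 1 | 59  (height 1).
A maximum antichain: {1}  (width 1).
Product = 1 * 1 = 1


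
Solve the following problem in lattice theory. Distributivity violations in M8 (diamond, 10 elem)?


Distributive law: a ^ (b v c) = (a ^ b) v (a ^ c).
Check all 10^3 = 1000 ordered triples (a,b,c).
  e.g. a=a1, b=a2, c=a3: lhs=a1 != rhs=0
  e.g. a=a1, b=a2, c=a4: lhs=a1 != rhs=0
Total violating triples: 336


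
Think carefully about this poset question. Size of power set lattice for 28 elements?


Power set = 2^n.
2^28 = 268435456


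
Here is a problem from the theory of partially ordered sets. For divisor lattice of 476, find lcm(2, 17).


In a divisor lattice, join = lcm (least common multiple).
Compute lcm iteratively: start with first element, then lcm(current, next).
Elements: [2, 17]
lcm(2,17) = 34
Final lcm = 34


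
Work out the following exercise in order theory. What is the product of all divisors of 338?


Divisors of 338: [1, 2, 13, 26, 169, 338]
Product = n^(d(n)/2) = 338^(6/2)
Product = 38614472


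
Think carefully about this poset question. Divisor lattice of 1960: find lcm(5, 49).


In a divisor lattice, join = lcm (least common multiple).
gcd(5,49) = 1
lcm(5,49) = 5*49/gcd = 245/1 = 245


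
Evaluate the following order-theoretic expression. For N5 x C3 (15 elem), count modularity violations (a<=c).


Modular law: if a <= c then a v (b ^ c) = (a v b) ^ c.
Check all triples (a,b,c) with a <= c among 15 elements.
  e.g. a=(a,0), b=(c,0), c=(b,0): lhs=(a,0) != rhs=(b,0)
  e.g. a=(a,0), b=(c,1), c=(b,0): lhs=(a,0) != rhs=(b,0)
Total violating triples: 18


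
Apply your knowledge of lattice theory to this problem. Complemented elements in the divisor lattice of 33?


An element a is complemented if some b has a meet b = bottom, a join b = top.
a is complemented iff gcd(a, n/a)=1, i.e. a is a unitary divisor of 33.
Complemented elements: 1, 3, 11, 33
Count: 4


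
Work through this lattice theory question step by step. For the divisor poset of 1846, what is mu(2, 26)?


In a divisor lattice, mu(a,b) = mu(b/a) where mu is the classical Mobius function.
b/a = 26/2 = 13
Prime factorization of 13: primes [13]
13 is squarefree with 1 prime factor(s), so mu(13) = (-1)^1 = -1


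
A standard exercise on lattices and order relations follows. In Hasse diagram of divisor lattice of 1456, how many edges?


A cover relation a -< b holds when a < b with no c strictly between.
Cover relations:
  1 -< 2
  1 -< 7
  1 -< 13
  2 -< 4
  2 -< 14
  2 -< 26
  4 -< 8
  4 -< 28
  ...28 more
Total: 36


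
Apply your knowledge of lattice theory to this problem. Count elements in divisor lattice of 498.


Divisors of 498: [1, 2, 3, 6, 83, 166, 249, 498]
Count: 8


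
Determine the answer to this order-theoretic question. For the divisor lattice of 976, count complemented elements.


An element a is complemented if some b has a meet b = bottom, a join b = top.
a is complemented iff gcd(a, n/a)=1, i.e. a is a unitary divisor of 976.
Complemented elements: 1, 16, 61, 976
Count: 4


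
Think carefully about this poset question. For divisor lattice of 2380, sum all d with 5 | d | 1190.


Interval [5,1190] in divisors of 2380: [5, 10, 35, 70, 85, 170, 595, 1190]
Sum = 2160


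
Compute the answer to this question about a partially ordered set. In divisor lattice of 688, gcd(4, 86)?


Meet=gcd.
gcd(4,86)=2


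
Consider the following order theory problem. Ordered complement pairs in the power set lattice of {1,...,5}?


Complement pair (a,b): a meet b = bottom, a join b = top.
Here: A intersect B = {} and A union B = {1,...,5}.
Pairs found: ({},{1,2,3,4,5}), ({1},{2,3,4,5}), ({2},{1,3,4,5}), ({3},{1,2,4,5}), ... (28 more)
Total ordered pairs: 32


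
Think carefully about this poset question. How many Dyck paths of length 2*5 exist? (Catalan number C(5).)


C(n) = C(2n, n) / (n+1).
C(10, 5) = 252
C(5) = 252 / 6 = 42


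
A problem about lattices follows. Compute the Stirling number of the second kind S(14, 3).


S(n,k) = k*S(n-1,k) + S(n-1,k-1).
S(13,3) = 261625, S(13,2) = 4095
S(14,3) = 3*261625 + 4095 = 784875 + 4095
S(14,3) = 788970


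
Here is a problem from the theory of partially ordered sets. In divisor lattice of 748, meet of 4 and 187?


In a divisor lattice, meet = gcd (greatest common divisor).
By Euclidean algorithm or factoring: gcd(4,187) = 1


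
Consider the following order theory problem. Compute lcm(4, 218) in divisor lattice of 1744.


In a divisor lattice, join = lcm (least common multiple).
gcd(4,218) = 2
lcm(4,218) = 4*218/gcd = 872/2 = 436


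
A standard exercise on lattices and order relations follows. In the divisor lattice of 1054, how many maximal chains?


A maximal chain goes from the minimum element to a maximal element via cover relations.
Counting all min-to-max paths in the cover graph.
Total maximal chains: 6


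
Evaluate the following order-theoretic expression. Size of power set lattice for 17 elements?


Power set = 2^n.
2^17 = 131072


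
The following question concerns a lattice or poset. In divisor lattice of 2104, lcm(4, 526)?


Join=lcm.
gcd(4,526)=2
lcm=1052


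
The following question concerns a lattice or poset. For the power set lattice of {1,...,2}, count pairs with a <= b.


The order relation is {(a,b) : a <= b}, reflexive so it includes (a,a).
Examples: ({},{}), ({},{1,2}), ({},{1}), ({},{2}), ({1,2},{1,2}), ...
Total ordered pairs: 9


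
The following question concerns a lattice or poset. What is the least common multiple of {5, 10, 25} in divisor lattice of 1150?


In a divisor lattice, join = lcm (least common multiple).
Compute lcm iteratively: start with first element, then lcm(current, next).
Elements: [5, 10, 25]
lcm(5,10) = 10
lcm(10,25) = 50
Final lcm = 50


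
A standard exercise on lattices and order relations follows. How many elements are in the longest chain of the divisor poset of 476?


A chain is a totally ordered subset; we count the number of elements in a maximum chain.
Compute, for each element x, the size of the longest chain ending at x:
  1: 1
  2: 2
  7: 2
  17: 2
  4: 3
  14: 3
  ...
A maximum chain: 1 < 2 < 4 < 28 < 476
Number of elements in the longest chain: 5


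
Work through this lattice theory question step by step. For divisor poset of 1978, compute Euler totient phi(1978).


phi(n) = n * prod_{p|n} (1 - 1/p).
Prime divisors of 1978: [2, 23, 43]
phi(1978) = 1978 * (1 - 1/2) * (1 - 1/23) * (1 - 1/43)
phi(1978) = 924


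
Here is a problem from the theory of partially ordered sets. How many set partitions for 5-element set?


B(n) = number of set partitions of an n-element set.
B(n) satisfies the recurrence: B(n+1) = sum_k C(n,k)*B(k).
B(5) = 52


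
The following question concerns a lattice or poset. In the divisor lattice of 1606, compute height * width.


Height = length of longest chain minus 1; width = size of largest antichain.
A maximum chain: 1 | 73 | 803 | 1606  (height 3).
A maximum antichain: {2, 11, 73}  (width 3).
Product = 3 * 3 = 9


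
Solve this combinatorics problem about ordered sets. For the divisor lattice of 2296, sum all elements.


sigma(n) = sum of divisors.
Divisors of 2296: [1, 2, 4, 7, 8, 14, 28, 41, 56, 82, 164, 287, 328, 574, 1148, 2296]
Sum = 5040


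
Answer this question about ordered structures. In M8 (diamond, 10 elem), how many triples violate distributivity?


Distributive law: a ^ (b v c) = (a ^ b) v (a ^ c).
Check all 10^3 = 1000 ordered triples (a,b,c).
  e.g. a=a1, b=a2, c=a3: lhs=a1 != rhs=0
  e.g. a=a1, b=a2, c=a4: lhs=a1 != rhs=0
Total violating triples: 336


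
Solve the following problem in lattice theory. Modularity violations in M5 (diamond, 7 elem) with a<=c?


Modular law: if a <= c then a v (b ^ c) = (a v b) ^ c.
Check all triples (a,b,c) with a <= c among 7 elements.
This lattice is modular (diamonds M_m and their chain-products are modular).
Total violating triples: 0


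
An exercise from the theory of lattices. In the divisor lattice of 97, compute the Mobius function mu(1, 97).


In a divisor lattice, mu(a,b) = mu(b/a) where mu is the classical Mobius function.
b/a = 97/1 = 97
Prime factorization of 97: primes [97]
97 is squarefree with 1 prime factor(s), so mu(97) = (-1)^1 = -1


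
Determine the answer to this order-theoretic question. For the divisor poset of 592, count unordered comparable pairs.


A comparable pair {a,b} has a < b or b < a in the order.
Count unordered pairs where one element is strictly below the other.
Examples: {1,2}, {1,4}, {1,8}, {1,16}, ...
Total comparable pairs: 35


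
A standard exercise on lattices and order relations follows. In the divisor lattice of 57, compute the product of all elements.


Divisors of 57: [1, 3, 19, 57]
Product = n^(d(n)/2) = 57^(4/2)
Product = 3249


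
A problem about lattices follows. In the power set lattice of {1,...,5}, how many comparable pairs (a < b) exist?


A comparable pair {a,b} has a < b or b < a in the order.
Count unordered pairs where one element is strictly below the other.
Examples: {{},{1}}, {{},{2}}, {{},{3}}, {{},{4}}, ...
Total comparable pairs: 211


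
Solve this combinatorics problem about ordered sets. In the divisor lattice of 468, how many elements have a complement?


An element a is complemented if some b has a meet b = bottom, a join b = top.
a is complemented iff gcd(a, n/a)=1, i.e. a is a unitary divisor of 468.
Complemented elements: 1, 4, 9, 13, 36, 52, ... (2 more)
Count: 8


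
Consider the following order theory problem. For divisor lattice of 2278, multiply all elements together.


Divisors of 2278: [1, 2, 17, 34, 67, 134, 1139, 2278]
Product = n^(d(n)/2) = 2278^(8/2)
Product = 26928668432656


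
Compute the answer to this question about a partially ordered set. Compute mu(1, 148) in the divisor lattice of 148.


In a divisor lattice, mu(a,b) = mu(b/a) where mu is the classical Mobius function.
b/a = 148/1 = 148
Prime factorization of 148: primes [2, 37]
148 is not squarefree, so mu(148) = 0


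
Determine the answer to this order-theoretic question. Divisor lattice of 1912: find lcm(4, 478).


In a divisor lattice, join = lcm (least common multiple).
gcd(4,478) = 2
lcm(4,478) = 4*478/gcd = 1912/2 = 956


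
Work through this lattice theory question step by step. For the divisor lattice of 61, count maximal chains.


A maximal chain goes from the minimum element to a maximal element via cover relations.
Counting all min-to-max paths in the cover graph.
Total maximal chains: 1


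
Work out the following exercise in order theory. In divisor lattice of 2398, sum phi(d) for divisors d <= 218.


Divisors of 2398 up to 218: [1, 2, 11, 22, 109, 218]
phi values: [1, 1, 10, 10, 108, 108]
Sum = 238


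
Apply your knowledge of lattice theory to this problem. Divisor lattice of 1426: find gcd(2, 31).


In a divisor lattice, meet = gcd (greatest common divisor).
By Euclidean algorithm or factoring: gcd(2,31) = 1


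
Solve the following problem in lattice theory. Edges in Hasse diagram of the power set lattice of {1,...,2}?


A cover relation a -< b holds when a < b with no c strictly between.
Cover relations:
  {} -< {1}
  {} -< {2}
  {1} -< {1,2}
  {2} -< {1,2}
Total: 4


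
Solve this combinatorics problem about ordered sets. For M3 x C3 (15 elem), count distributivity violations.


Distributive law: a ^ (b v c) = (a ^ b) v (a ^ c).
Check all 15^3 = 3375 ordered triples (a,b,c).
  e.g. a=(a1,0), b=(a2,0), c=(a3,0): lhs=(a1,0) != rhs=(0,0)
  e.g. a=(a1,0), b=(a2,0), c=(a3,1): lhs=(a1,0) != rhs=(0,0)
Total violating triples: 162


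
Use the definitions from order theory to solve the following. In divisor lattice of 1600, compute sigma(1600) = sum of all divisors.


sigma(n) = sum of divisors.
Divisors of 1600: [1, 2, 4, 5, 8, 10, 16, 20, 25, 32, 40, 50, 64, 80, 100, 160, 200, 320, 400, 800, 1600]
Sum = 3937


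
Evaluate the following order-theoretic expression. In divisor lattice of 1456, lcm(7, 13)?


Join=lcm.
gcd(7,13)=1
lcm=91


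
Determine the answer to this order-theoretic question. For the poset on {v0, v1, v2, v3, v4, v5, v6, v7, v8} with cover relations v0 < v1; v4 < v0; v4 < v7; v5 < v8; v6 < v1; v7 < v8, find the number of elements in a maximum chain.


A chain is a totally ordered subset; we count the number of elements in a maximum chain.
Compute, for each element x, the size of the longest chain ending at x:
  v2: 1
  v3: 1
  v4: 1
  v5: 1
  v6: 1
  v0: 2
  ...
A maximum chain: v4 < v0 < v1
Number of elements in the longest chain: 3


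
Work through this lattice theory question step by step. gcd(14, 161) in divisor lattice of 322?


Meet=gcd.
gcd(14,161)=7


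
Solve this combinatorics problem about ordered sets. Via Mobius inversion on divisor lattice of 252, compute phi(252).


phi(n) = n * prod_{p|n} (1 - 1/p).
Prime divisors of 252: [2, 3, 7]
phi(252) = 252 * (1 - 1/2) * (1 - 1/3) * (1 - 1/7)
phi(252) = 72


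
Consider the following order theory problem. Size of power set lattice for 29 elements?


Power set = 2^n.
2^29 = 536870912


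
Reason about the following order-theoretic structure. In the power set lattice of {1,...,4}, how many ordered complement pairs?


Complement pair (a,b): a meet b = bottom, a join b = top.
Here: A intersect B = {} and A union B = {1,...,4}.
Pairs found: ({},{1,2,3,4}), ({1},{2,3,4}), ({2},{1,3,4}), ({3},{1,2,4}), ... (12 more)
Total ordered pairs: 16


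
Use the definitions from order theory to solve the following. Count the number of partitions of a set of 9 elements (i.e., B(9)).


B(n) = number of set partitions of an n-element set.
B(n) satisfies the recurrence: B(n+1) = sum_k C(n,k)*B(k).
B(9) = 21147


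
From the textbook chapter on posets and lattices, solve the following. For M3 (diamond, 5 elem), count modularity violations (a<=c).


Modular law: if a <= c then a v (b ^ c) = (a v b) ^ c.
Check all triples (a,b,c) with a <= c among 5 elements.
This lattice is modular (diamonds M_m and their chain-products are modular).
Total violating triples: 0


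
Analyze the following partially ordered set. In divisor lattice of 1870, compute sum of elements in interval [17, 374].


Interval [17,374] in divisors of 1870: [17, 34, 187, 374]
Sum = 612


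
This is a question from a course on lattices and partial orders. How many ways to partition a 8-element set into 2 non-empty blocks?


S(n,k) = k*S(n-1,k) + S(n-1,k-1).
S(7,2) = 63, S(7,1) = 1
S(8,2) = 2*63 + 1 = 126 + 1
S(8,2) = 127


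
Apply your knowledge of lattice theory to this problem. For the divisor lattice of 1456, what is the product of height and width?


Height = length of longest chain minus 1; width = size of largest antichain.
A maximum chain: 1 | 13 | 91 | 182 | 364 | 728 | 1456  (height 6).
A maximum antichain: {4, 14, 26, 91}  (width 4).
Product = 6 * 4 = 24


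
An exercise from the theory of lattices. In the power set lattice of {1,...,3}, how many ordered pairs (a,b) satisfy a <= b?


The order relation is {(a,b) : a <= b}, reflexive so it includes (a,a).
Examples: ({},{}), ({},{1,2}), ({},{1,2,3}), ({},{1,3}), ({},{1}), ...
Total ordered pairs: 27


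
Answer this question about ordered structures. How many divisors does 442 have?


Divisors of 442: [1, 2, 13, 17, 26, 34, 221, 442]
Count: 8


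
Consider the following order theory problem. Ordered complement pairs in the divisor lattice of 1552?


Complement pair (a,b): a meet b = bottom, a join b = top.
Here: gcd(a,b)=1 and lcm(a,b)=1552, i.e. a*b=1552 with a,b coprime.
Pairs found: (1,1552), (16,97), (97,16), (1552,1)
Total ordered pairs: 4


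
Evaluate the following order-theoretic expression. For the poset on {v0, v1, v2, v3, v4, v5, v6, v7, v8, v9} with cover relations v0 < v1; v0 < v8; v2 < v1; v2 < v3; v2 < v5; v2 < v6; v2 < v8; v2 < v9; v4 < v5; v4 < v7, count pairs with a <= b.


The order relation is {(a,b) : a <= b}, reflexive so it includes (a,a).
Examples: (v0,v0), (v0,v1), (v0,v8), (v1,v1), (v2,v1), ...
Total ordered pairs: 20


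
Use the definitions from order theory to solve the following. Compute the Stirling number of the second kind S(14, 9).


S(n,k) = k*S(n-1,k) + S(n-1,k-1).
S(13,9) = 359502, S(13,8) = 1899612
S(14,9) = 9*359502 + 1899612 = 3235518 + 1899612
S(14,9) = 5135130


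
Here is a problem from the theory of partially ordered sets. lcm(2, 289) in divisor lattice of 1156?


Join=lcm.
gcd(2,289)=1
lcm=578


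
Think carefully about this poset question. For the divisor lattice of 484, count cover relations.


A cover relation a -< b holds when a < b with no c strictly between.
Cover relations:
  1 -< 2
  1 -< 11
  2 -< 4
  2 -< 22
  4 -< 44
  11 -< 22
  11 -< 121
  22 -< 44
  ...4 more
Total: 12


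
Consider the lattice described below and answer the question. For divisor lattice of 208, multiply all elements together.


Divisors of 208: [1, 2, 4, 8, 13, 16, 26, 52, 104, 208]
Product = n^(d(n)/2) = 208^(10/2)
Product = 389328928768


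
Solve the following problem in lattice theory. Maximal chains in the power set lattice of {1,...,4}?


A maximal chain goes from the minimum element to a maximal element via cover relations.
Counting all min-to-max paths in the cover graph.
Total maximal chains: 24


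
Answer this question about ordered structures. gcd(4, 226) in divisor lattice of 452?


Meet=gcd.
gcd(4,226)=2


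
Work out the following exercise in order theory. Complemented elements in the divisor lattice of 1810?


An element a is complemented if some b has a meet b = bottom, a join b = top.
a is complemented iff gcd(a, n/a)=1, i.e. a is a unitary divisor of 1810.
Complemented elements: 1, 2, 5, 10, 181, 362, ... (2 more)
Count: 8


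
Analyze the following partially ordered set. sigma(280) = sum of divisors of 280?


sigma(n) = sum of divisors.
Divisors of 280: [1, 2, 4, 5, 7, 8, 10, 14, 20, 28, 35, 40, 56, 70, 140, 280]
Sum = 720


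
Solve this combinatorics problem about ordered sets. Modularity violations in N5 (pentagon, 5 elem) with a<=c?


Modular law: if a <= c then a v (b ^ c) = (a v b) ^ c.
Check all triples (a,b,c) with a <= c among 5 elements.
  e.g. a=a, b=c, c=b: lhs=a != rhs=b
Total violating triples: 1


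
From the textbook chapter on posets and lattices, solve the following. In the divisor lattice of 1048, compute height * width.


Height = length of longest chain minus 1; width = size of largest antichain.
A maximum chain: 1 | 131 | 262 | 524 | 1048  (height 4).
A maximum antichain: {2, 131}  (width 2).
Product = 4 * 2 = 8


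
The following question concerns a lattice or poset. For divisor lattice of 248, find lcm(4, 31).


In a divisor lattice, join = lcm (least common multiple).
Compute lcm iteratively: start with first element, then lcm(current, next).
Elements: [4, 31]
lcm(4,31) = 124
Final lcm = 124


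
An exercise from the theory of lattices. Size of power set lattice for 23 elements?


Power set = 2^n.
2^23 = 8388608


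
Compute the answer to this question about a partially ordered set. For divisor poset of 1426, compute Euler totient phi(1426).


phi(n) = n * prod_{p|n} (1 - 1/p).
Prime divisors of 1426: [2, 23, 31]
phi(1426) = 1426 * (1 - 1/2) * (1 - 1/23) * (1 - 1/31)
phi(1426) = 660


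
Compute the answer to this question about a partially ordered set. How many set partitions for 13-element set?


B(n) = number of set partitions of an n-element set.
B(n) satisfies the recurrence: B(n+1) = sum_k C(n,k)*B(k).
B(13) = 27644437


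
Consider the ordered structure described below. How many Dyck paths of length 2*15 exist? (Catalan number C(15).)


C(n) = C(2n, n) / (n+1).
C(30, 15) = 155117520
C(15) = 155117520 / 16 = 9694845


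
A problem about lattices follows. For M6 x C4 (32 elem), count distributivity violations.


Distributive law: a ^ (b v c) = (a ^ b) v (a ^ c).
Check all 32^3 = 32768 ordered triples (a,b,c).
  e.g. a=(a1,0), b=(a2,0), c=(a3,0): lhs=(a1,0) != rhs=(0,0)
  e.g. a=(a1,0), b=(a2,0), c=(a3,1): lhs=(a1,0) != rhs=(0,0)
Total violating triples: 7680


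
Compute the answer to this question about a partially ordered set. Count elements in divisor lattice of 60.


Divisors of 60: [1, 2, 3, 4, 5, 6, 10, 12, 15, 20, 30, 60]
Count: 12


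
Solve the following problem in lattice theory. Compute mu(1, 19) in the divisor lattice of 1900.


In a divisor lattice, mu(a,b) = mu(b/a) where mu is the classical Mobius function.
b/a = 19/1 = 19
Prime factorization of 19: primes [19]
19 is squarefree with 1 prime factor(s), so mu(19) = (-1)^1 = -1


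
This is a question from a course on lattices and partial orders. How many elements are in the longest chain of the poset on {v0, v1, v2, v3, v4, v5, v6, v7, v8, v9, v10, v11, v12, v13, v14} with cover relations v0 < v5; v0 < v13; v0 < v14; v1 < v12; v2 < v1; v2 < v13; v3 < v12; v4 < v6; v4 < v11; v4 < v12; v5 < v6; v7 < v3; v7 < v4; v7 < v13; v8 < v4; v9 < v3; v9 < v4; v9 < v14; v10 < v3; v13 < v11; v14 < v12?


A chain is a totally ordered subset; we count the number of elements in a maximum chain.
Compute, for each element x, the size of the longest chain ending at x:
  v0: 1
  v2: 1
  v7: 1
  v8: 1
  v9: 1
  v10: 1
  ...
A maximum chain: v7 < v4 < v6
Number of elements in the longest chain: 3


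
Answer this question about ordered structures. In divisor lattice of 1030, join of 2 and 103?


In a divisor lattice, join = lcm (least common multiple).
gcd(2,103) = 1
lcm(2,103) = 2*103/gcd = 206/1 = 206


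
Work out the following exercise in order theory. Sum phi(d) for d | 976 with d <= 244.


Divisors of 976 up to 244: [1, 2, 4, 8, 16, 61, 122, 244]
phi values: [1, 1, 2, 4, 8, 60, 60, 120]
Sum = 256


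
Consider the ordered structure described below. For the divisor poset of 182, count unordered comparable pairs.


A comparable pair {a,b} has a < b or b < a in the order.
Count unordered pairs where one element is strictly below the other.
Examples: {1,2}, {1,7}, {1,13}, {1,14}, ...
Total comparable pairs: 19


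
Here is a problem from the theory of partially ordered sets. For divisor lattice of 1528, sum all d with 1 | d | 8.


Interval [1,8] in divisors of 1528: [1, 2, 4, 8]
Sum = 15


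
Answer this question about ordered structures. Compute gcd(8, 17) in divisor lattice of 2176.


In a divisor lattice, meet = gcd (greatest common divisor).
By Euclidean algorithm or factoring: gcd(8,17) = 1


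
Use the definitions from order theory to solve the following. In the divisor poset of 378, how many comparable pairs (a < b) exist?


A comparable pair {a,b} has a < b or b < a in the order.
Count unordered pairs where one element is strictly below the other.
Examples: {1,2}, {1,3}, {1,6}, {1,7}, ...
Total comparable pairs: 74


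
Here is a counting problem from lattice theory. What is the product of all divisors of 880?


Divisors of 880: [1, 2, 4, 5, 8, 10, 11, 16, 20, 22, 40, 44, 55, 80, 88, 110, 176, 220, 440, 880]
Product = n^(d(n)/2) = 880^(20/2)
Product = 278500976009402122240000000000


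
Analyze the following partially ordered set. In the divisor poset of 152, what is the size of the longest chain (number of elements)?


A chain is a totally ordered subset; we count the number of elements in a maximum chain.
Compute, for each element x, the size of the longest chain ending at x:
  1: 1
  2: 2
  19: 2
  4: 3
  8: 4
  38: 3
  ...
A maximum chain: 1 < 2 < 4 < 8 < 152
Number of elements in the longest chain: 5


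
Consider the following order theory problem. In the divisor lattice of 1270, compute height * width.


Height = length of longest chain minus 1; width = size of largest antichain.
A maximum chain: 1 | 127 | 635 | 1270  (height 3).
A maximum antichain: {2, 5, 127}  (width 3).
Product = 3 * 3 = 9


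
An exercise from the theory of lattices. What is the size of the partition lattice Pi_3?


B(n) = number of set partitions of an n-element set.
B(n) satisfies the recurrence: B(n+1) = sum_k C(n,k)*B(k).
B(3) = 5


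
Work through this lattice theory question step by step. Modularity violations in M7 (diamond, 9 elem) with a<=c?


Modular law: if a <= c then a v (b ^ c) = (a v b) ^ c.
Check all triples (a,b,c) with a <= c among 9 elements.
This lattice is modular (diamonds M_m and their chain-products are modular).
Total violating triples: 0


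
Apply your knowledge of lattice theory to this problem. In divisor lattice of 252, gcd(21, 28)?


Meet=gcd.
gcd(21,28)=7


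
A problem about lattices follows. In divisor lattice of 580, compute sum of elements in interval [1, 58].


Interval [1,58] in divisors of 580: [1, 2, 29, 58]
Sum = 90


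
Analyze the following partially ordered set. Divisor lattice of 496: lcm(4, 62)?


Join=lcm.
gcd(4,62)=2
lcm=124


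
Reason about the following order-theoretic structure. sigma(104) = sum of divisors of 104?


sigma(n) = sum of divisors.
Divisors of 104: [1, 2, 4, 8, 13, 26, 52, 104]
Sum = 210


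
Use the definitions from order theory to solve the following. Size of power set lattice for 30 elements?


Power set = 2^n.
2^30 = 1073741824


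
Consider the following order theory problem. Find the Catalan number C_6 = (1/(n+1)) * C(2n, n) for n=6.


C(n) = C(2n, n) / (n+1).
C(12, 6) = 924
C(6) = 924 / 7 = 132


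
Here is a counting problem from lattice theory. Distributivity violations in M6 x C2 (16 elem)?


Distributive law: a ^ (b v c) = (a ^ b) v (a ^ c).
Check all 16^3 = 4096 ordered triples (a,b,c).
  e.g. a=(a1,0), b=(a2,0), c=(a3,0): lhs=(a1,0) != rhs=(0,0)
  e.g. a=(a1,0), b=(a2,0), c=(a3,1): lhs=(a1,0) != rhs=(0,0)
Total violating triples: 960


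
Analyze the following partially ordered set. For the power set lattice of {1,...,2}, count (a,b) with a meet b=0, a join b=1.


Complement pair (a,b): a meet b = bottom, a join b = top.
Here: A intersect B = {} and A union B = {1,...,2}.
Pairs found: ({},{1,2}), ({1},{2}), ({2},{1}), ({1,2},{})
Total ordered pairs: 4


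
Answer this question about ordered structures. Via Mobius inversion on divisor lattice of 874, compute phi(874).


phi(n) = n * prod_{p|n} (1 - 1/p).
Prime divisors of 874: [2, 19, 23]
phi(874) = 874 * (1 - 1/2) * (1 - 1/19) * (1 - 1/23)
phi(874) = 396


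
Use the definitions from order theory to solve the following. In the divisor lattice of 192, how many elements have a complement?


An element a is complemented if some b has a meet b = bottom, a join b = top.
a is complemented iff gcd(a, n/a)=1, i.e. a is a unitary divisor of 192.
Complemented elements: 1, 3, 64, 192
Count: 4


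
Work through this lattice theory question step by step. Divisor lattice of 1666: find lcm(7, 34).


In a divisor lattice, join = lcm (least common multiple).
gcd(7,34) = 1
lcm(7,34) = 7*34/gcd = 238/1 = 238


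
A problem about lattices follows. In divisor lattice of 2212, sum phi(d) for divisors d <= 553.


Divisors of 2212 up to 553: [1, 2, 4, 7, 14, 28, 79, 158, 316, 553]
phi values: [1, 1, 2, 6, 6, 12, 78, 78, 156, 468]
Sum = 808


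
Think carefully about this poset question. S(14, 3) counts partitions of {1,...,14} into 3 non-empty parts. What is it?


S(n,k) = k*S(n-1,k) + S(n-1,k-1).
S(13,3) = 261625, S(13,2) = 4095
S(14,3) = 3*261625 + 4095 = 784875 + 4095
S(14,3) = 788970


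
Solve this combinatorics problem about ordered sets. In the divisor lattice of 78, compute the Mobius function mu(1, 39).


In a divisor lattice, mu(a,b) = mu(b/a) where mu is the classical Mobius function.
b/a = 39/1 = 39
Prime factorization of 39: primes [3, 13]
39 is squarefree with 2 prime factor(s), so mu(39) = (-1)^2 = 1


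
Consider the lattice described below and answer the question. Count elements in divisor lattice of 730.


Divisors of 730: [1, 2, 5, 10, 73, 146, 365, 730]
Count: 8


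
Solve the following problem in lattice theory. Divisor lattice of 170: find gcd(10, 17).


In a divisor lattice, meet = gcd (greatest common divisor).
By Euclidean algorithm or factoring: gcd(10,17) = 1


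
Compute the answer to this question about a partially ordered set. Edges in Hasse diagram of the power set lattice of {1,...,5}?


A cover relation a -< b holds when a < b with no c strictly between.
Cover relations:
  {} -< {1}
  {} -< {2}
  {} -< {3}
  {} -< {4}
  {} -< {5}
  {1} -< {1,2}
  {1} -< {1,3}
  {1} -< {1,4}
  ...72 more
Total: 80


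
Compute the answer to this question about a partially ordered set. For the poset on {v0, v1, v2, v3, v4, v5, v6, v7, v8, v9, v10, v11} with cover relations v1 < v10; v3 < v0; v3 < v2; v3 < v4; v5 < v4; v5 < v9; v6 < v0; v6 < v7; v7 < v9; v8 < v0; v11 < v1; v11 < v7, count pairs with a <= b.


The order relation is {(a,b) : a <= b}, reflexive so it includes (a,a).
Examples: (v0,v0), (v1,v1), (v1,v10), (v10,v10), (v11,v1), ...
Total ordered pairs: 27


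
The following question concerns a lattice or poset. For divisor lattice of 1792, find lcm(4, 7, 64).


In a divisor lattice, join = lcm (least common multiple).
Compute lcm iteratively: start with first element, then lcm(current, next).
Elements: [4, 7, 64]
lcm(4,7) = 28
lcm(28,64) = 448
Final lcm = 448


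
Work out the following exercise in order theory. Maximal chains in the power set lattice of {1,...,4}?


A maximal chain goes from the minimum element to a maximal element via cover relations.
Counting all min-to-max paths in the cover graph.
Total maximal chains: 24


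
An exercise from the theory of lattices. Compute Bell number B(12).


B(n) = number of set partitions of an n-element set.
B(n) satisfies the recurrence: B(n+1) = sum_k C(n,k)*B(k).
B(12) = 4213597


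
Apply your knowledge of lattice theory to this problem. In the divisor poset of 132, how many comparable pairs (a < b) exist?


A comparable pair {a,b} has a < b or b < a in the order.
Count unordered pairs where one element is strictly below the other.
Examples: {1,2}, {1,3}, {1,4}, {1,6}, ...
Total comparable pairs: 42


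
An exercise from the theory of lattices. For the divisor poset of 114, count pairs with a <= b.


The order relation is {(a,b) : a <= b}, reflexive so it includes (a,a).
Examples: (1,1), (1,114), (1,19), (1,2), (1,3), ...
Total ordered pairs: 27


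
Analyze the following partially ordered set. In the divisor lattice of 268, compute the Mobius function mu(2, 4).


In a divisor lattice, mu(a,b) = mu(b/a) where mu is the classical Mobius function.
b/a = 4/2 = 2
Prime factorization of 2: primes [2]
2 is squarefree with 1 prime factor(s), so mu(2) = (-1)^1 = -1


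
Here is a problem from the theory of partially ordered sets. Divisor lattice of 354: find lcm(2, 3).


In a divisor lattice, join = lcm (least common multiple).
gcd(2,3) = 1
lcm(2,3) = 2*3/gcd = 6/1 = 6


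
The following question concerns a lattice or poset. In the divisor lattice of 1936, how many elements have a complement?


An element a is complemented if some b has a meet b = bottom, a join b = top.
a is complemented iff gcd(a, n/a)=1, i.e. a is a unitary divisor of 1936.
Complemented elements: 1, 16, 121, 1936
Count: 4


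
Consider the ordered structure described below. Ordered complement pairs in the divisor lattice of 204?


Complement pair (a,b): a meet b = bottom, a join b = top.
Here: gcd(a,b)=1 and lcm(a,b)=204, i.e. a*b=204 with a,b coprime.
Pairs found: (1,204), (3,68), (4,51), (12,17), ... (4 more)
Total ordered pairs: 8


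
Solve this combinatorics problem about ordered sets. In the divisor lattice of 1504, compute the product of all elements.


Divisors of 1504: [1, 2, 4, 8, 16, 32, 47, 94, 188, 376, 752, 1504]
Product = n^(d(n)/2) = 1504^(12/2)
Product = 11574094328649220096


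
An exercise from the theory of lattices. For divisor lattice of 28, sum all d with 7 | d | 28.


Interval [7,28] in divisors of 28: [7, 14, 28]
Sum = 49


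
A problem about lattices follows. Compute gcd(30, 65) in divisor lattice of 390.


In a divisor lattice, meet = gcd (greatest common divisor).
By Euclidean algorithm or factoring: gcd(30,65) = 5


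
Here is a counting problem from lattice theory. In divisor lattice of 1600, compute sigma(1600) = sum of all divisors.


sigma(n) = sum of divisors.
Divisors of 1600: [1, 2, 4, 5, 8, 10, 16, 20, 25, 32, 40, 50, 64, 80, 100, 160, 200, 320, 400, 800, 1600]
Sum = 3937


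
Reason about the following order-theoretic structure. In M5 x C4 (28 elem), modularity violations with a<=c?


Modular law: if a <= c then a v (b ^ c) = (a v b) ^ c.
Check all triples (a,b,c) with a <= c among 28 elements.
This lattice is modular (diamonds M_m and their chain-products are modular).
Total violating triples: 0


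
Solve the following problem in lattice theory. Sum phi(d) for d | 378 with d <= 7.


Divisors of 378 up to 7: [1, 2, 3, 6, 7]
phi values: [1, 1, 2, 2, 6]
Sum = 12


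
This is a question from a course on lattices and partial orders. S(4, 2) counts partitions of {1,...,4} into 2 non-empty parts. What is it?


S(n,k) = k*S(n-1,k) + S(n-1,k-1).
S(3,2) = 3, S(3,1) = 1
S(4,2) = 2*3 + 1 = 6 + 1
S(4,2) = 7


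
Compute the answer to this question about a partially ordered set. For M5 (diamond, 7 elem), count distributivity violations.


Distributive law: a ^ (b v c) = (a ^ b) v (a ^ c).
Check all 7^3 = 343 ordered triples (a,b,c).
  e.g. a=a1, b=a2, c=a3: lhs=a1 != rhs=0
  e.g. a=a1, b=a2, c=a4: lhs=a1 != rhs=0
Total violating triples: 60


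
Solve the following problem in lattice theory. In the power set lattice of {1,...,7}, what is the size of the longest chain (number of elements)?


A chain is a totally ordered subset; we count the number of elements in a maximum chain.
Compute, for each element x, the size of the longest chain ending at x:
  {}: 1
  {1}: 2
  {2}: 2
  {3}: 2
  {4}: 2
  {5}: 2
  ...
A maximum chain: {} < {1} < {1,2} < {1,2,3} < {1,2,3,4} < {1,2,3,4,5} < {1,2,3,4,5,6} < {1,2,3,4,5,6,7}
Number of elements in the longest chain: 8
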